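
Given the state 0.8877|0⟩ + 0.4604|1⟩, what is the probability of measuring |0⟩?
0.788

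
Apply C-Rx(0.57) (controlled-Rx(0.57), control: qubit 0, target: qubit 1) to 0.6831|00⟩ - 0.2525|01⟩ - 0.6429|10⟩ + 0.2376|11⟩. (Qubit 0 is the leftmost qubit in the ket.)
0.6831|00⟩ - 0.2525|01⟩ + (-0.617 - 0.0668i)|10⟩ + (0.228 + 0.1808i)|11⟩

C-Rx(0.57) leaves the control-|0⟩ kets |00⟩, |01⟩ unchanged and applies Rx(0.57) to qubit 1 on the control-|1⟩ pair (|10⟩, |11⟩).
Rx(0.57) = [[cos(θ/2), −i·sin(θ/2)], [−i·sin(θ/2), cos(θ/2)]]; θ = 0.57, cos(θ/2) ≈ 0.959662, sin(θ/2) ≈ 0.281157.
With a = amp(|10⟩) = -0.6429 and b = amp(|11⟩) = 0.2376:
new amp(|10⟩) = (0.959662)·a + (-0.281157i)·b = (-0.617 - 0.0668i)
new amp(|11⟩) = (-0.281157i)·a + (0.959662)·b = (0.228 + 0.1808i)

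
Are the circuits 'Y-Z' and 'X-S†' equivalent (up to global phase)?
No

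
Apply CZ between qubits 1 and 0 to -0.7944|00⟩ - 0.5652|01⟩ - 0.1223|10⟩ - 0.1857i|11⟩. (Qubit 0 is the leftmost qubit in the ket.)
-0.7944|00⟩ - 0.5652|01⟩ - 0.1223|10⟩ + 0.1857i|11⟩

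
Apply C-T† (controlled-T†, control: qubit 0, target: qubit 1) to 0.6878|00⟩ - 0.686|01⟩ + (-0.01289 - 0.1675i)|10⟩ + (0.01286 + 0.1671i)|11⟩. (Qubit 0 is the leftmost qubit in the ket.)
0.6878|00⟩ - 0.686|01⟩ + (-0.01289 - 0.1675i)|10⟩ + (0.1273 + 0.1091i)|11⟩

C-T† leaves the control-|0⟩ kets |00⟩, |01⟩ unchanged and applies T† to qubit 1 on the control-|1⟩ pair (|10⟩, |11⟩).
T† = [[1, 0], [0, (1/√2 - (1/√2)i)]].
With a = amp(|10⟩) = (-0.01289 - 0.1675i) and b = amp(|11⟩) = (0.01286 + 0.1671i):
new amp(|10⟩) = (1)·a = (-0.01289 - 0.1675i)
new amp(|11⟩) = (1/√2 - (1/√2)i)·b = (0.1273 + 0.1091i)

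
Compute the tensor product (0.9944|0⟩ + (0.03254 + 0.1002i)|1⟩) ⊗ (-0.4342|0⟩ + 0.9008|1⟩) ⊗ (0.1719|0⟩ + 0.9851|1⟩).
-0.07422|000⟩ - 0.4253|001⟩ + 0.154|010⟩ + 0.8824|011⟩ + (-0.002429 - 0.007479i)|100⟩ + (-0.01392 - 0.04286i)|101⟩ + (0.005039 + 0.01552i)|110⟩ + (0.02888 + 0.08892i)|111⟩

amp(|b₁b₂…⟩) = product of the factor amplitudes for bits b₁, b₂, …; only kets whose every factor amplitude is nonzero survive.
|000⟩: (0.9944)(-0.4342)(0.1719) = -0.07422
|001⟩: (0.9944)(-0.4342)(0.9851) = -0.4253
|010⟩: (0.9944)(0.9008)(0.1719) = 0.154
|011⟩: (0.9944)(0.9008)(0.9851) = 0.8824
|100⟩: (0.03254 + 0.1002i)(-0.4342)(0.1719) = (-0.002429 - 0.007479i)
|101⟩: (0.03254 + 0.1002i)(-0.4342)(0.9851) = (-0.01392 - 0.04286i)
|110⟩: (0.03254 + 0.1002i)(0.9008)(0.1719) = (0.005039 + 0.01552i)
|111⟩: (0.03254 + 0.1002i)(0.9008)(0.9851) = (0.02888 + 0.08892i)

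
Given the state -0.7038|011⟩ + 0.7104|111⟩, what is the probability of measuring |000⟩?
0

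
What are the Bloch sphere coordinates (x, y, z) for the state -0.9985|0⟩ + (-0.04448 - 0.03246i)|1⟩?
(0.08883, 0.06482, 0.994)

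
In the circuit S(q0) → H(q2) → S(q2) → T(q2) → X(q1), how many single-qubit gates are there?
5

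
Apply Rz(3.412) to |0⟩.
(-0.1348 - 0.9909i)|0⟩

Rz(3.412) = [[e^(−iθ/2), 0], [0, e^(iθ/2)]] with e^(±iθ/2) = cos(θ/2) ± i·sin(θ/2); θ = 3.412, cos(θ/2) ≈ -0.134792, sin(θ/2) ≈ 0.990874.
With a = amp(|0⟩) = 1 and b = amp(|1⟩) = 0:
new amp(|0⟩) = (-0.134792 - 0.990874i)·a = (-0.1348 - 0.9909i)
new amp(|1⟩) = (-0.134792 + 0.990874i)·b = 0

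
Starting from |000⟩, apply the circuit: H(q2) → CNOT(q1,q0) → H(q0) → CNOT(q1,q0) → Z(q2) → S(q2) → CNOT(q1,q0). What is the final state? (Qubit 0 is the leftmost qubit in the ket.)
1/2|000⟩ - (1/2)i|001⟩ + 1/2|100⟩ - (1/2)i|101⟩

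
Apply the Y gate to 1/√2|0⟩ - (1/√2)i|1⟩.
-1/√2|0⟩ + (1/√2)i|1⟩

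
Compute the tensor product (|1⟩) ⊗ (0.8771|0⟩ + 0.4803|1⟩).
0.8771|10⟩ + 0.4803|11⟩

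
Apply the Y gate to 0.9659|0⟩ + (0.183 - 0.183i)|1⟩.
(-0.183 - 0.183i)|0⟩ + 0.9659i|1⟩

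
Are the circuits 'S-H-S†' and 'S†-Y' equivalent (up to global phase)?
No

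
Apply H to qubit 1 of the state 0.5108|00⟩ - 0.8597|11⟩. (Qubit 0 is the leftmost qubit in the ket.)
0.3612|00⟩ + 0.3612|01⟩ - 0.6079|10⟩ + 0.6079|11⟩

H on qubit 1 mixes each pair of kets that differ only in qubit 1: amplitudes (a, b) of (|…0…⟩, |…1…⟩) become ((a + b)/√2, (a − b)/√2). Kets absent from the input have amplitude 0.
(|00⟩, |01⟩): (a, b) = (0.5108, 0) → (0.3612, 0.3612)
(|10⟩, |11⟩): (a, b) = (0, -0.8597) → (-0.6079, 0.6079)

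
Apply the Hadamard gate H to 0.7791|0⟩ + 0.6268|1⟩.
0.9941|0⟩ + 0.1077|1⟩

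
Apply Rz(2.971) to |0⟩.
(0.08519 - 0.9964i)|0⟩

Rz(2.971) = [[e^(−iθ/2), 0], [0, e^(iθ/2)]] with e^(±iθ/2) = cos(θ/2) ± i·sin(θ/2); θ = 2.971, cos(θ/2) ≈ 0.0851929, sin(θ/2) ≈ 0.996364.
With a = amp(|0⟩) = 1 and b = amp(|1⟩) = 0:
new amp(|0⟩) = (0.0851929 - 0.996364i)·a = (0.08519 - 0.9964i)
new amp(|1⟩) = (0.0851929 + 0.996364i)·b = 0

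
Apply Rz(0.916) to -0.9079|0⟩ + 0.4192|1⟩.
(-0.8143 + 0.4014i)|0⟩ + (0.376 + 0.1854i)|1⟩

Rz(0.916) = [[e^(−iθ/2), 0], [0, e^(iθ/2)]] with e^(±iθ/2) = cos(θ/2) ± i·sin(θ/2); θ = 0.916, cos(θ/2) ≈ 0.896939, sin(θ/2) ≈ 0.442155.
With a = amp(|0⟩) = -0.9079 and b = amp(|1⟩) = 0.4192:
new amp(|0⟩) = (0.896939 - 0.442155i)·a = (-0.8143 + 0.4014i)
new amp(|1⟩) = (0.896939 + 0.442155i)·b = (0.376 + 0.1854i)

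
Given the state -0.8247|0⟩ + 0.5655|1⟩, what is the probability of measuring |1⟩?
0.3198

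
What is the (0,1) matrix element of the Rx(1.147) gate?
-0.5426i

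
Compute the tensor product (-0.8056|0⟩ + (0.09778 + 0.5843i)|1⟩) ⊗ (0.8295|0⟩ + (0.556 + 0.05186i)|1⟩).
-0.6682|00⟩ + (-0.4479 - 0.04178i)|01⟩ + (0.08111 + 0.4847i)|10⟩ + (0.02406 + 0.3299i)|11⟩

amp(|b₁b₂…⟩) = product of the factor amplitudes for bits b₁, b₂, …; only kets whose every factor amplitude is nonzero survive.
|00⟩: (-0.8056)(0.8295) = -0.6682
|01⟩: (-0.8056)(0.556 + 0.05186i) = (-0.4479 - 0.04178i)
|10⟩: (0.09778 + 0.5843i)(0.8295) = (0.08111 + 0.4847i)
|11⟩: (0.09778 + 0.5843i)(0.556 + 0.05186i) = (0.02406 + 0.3299i)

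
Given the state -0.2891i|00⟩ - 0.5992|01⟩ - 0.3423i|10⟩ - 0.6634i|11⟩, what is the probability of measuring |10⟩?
0.1172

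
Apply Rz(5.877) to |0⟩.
(-0.9794 - 0.2017i)|0⟩

Rz(5.877) = [[e^(−iθ/2), 0], [0, e^(iθ/2)]] with e^(±iθ/2) = cos(θ/2) ± i·sin(θ/2); θ = 5.877, cos(θ/2) ≈ -0.979447, sin(θ/2) ≈ 0.201699.
With a = amp(|0⟩) = 1 and b = amp(|1⟩) = 0:
new amp(|0⟩) = (-0.979447 - 0.201699i)·a = (-0.9794 - 0.2017i)
new amp(|1⟩) = (-0.979447 + 0.201699i)·b = 0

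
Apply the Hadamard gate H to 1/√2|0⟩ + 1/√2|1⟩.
|0⟩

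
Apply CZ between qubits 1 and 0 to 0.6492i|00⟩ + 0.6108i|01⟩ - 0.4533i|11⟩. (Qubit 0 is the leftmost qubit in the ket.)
0.6492i|00⟩ + 0.6108i|01⟩ + 0.4533i|11⟩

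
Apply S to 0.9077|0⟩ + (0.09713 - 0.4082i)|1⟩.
0.9077|0⟩ + (0.4082 + 0.09713i)|1⟩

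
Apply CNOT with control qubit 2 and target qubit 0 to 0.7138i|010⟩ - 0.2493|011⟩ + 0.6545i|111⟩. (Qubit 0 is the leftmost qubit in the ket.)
0.7138i|010⟩ + 0.6545i|011⟩ - 0.2493|111⟩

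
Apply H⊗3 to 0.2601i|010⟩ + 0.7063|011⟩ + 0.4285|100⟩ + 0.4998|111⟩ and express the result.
(0.5779 + 0.09196i)|000⟩ + (-0.2749 + 0.09196i)|001⟩ + (-0.2749 - 0.09196i)|010⟩ + (0.5779 - 0.09196i)|011⟩ + (-0.07849 + 0.09196i)|100⟩ + (-0.2245 + 0.09196i)|101⟩ + (-0.2245 - 0.09196i)|110⟩ + (-0.07849 - 0.09196i)|111⟩

H⊗3 gives amp(|y⟩) = (1/2√2) Σ_x (−1)^(x·y) amp(|x⟩), where x·y is the number of positions in which both x and y have a 1.
|000⟩: (0.2601i + 0.7063 + 0.4285 + 0.4998)/(2√2) = (0.5779 + 0.09196i)
|001⟩: (0.2601i - 0.7063 + 0.4285 - 0.4998)/(2√2) = (-0.2749 + 0.09196i)
|010⟩: (-0.2601i - 0.7063 + 0.4285 - 0.4998)/(2√2) = (-0.2749 - 0.09196i)
|011⟩: (-0.2601i + 0.7063 + 0.4285 + 0.4998)/(2√2) = (0.5779 - 0.09196i)
|100⟩: (0.2601i + 0.7063 - 0.4285 - 0.4998)/(2√2) = (-0.07849 + 0.09196i)
|101⟩: (0.2601i - 0.7063 - 0.4285 + 0.4998)/(2√2) = (-0.2245 + 0.09196i)
|110⟩: (-0.2601i - 0.7063 - 0.4285 + 0.4998)/(2√2) = (-0.2245 - 0.09196i)
|111⟩: (-0.2601i + 0.7063 - 0.4285 - 0.4998)/(2√2) = (-0.07849 - 0.09196i)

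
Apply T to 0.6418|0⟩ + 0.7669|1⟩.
0.6418|0⟩ + (0.5423 + 0.5423i)|1⟩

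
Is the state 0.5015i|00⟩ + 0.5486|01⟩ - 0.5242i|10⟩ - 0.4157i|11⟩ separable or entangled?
Entangled

Writing the state as a|00⟩ + b|01⟩ + c|10⟩ + d|11⟩, it is a product state iff ad − bc = 0.
Here (a, b, c, d) = (0.5015i, 0.5486, -0.5242i, -0.4157i): ad − bc = (0.5015i)(-0.4157i) − (0.5486)(-0.5242i) = (0.2085 + 0.2876i) ≠ 0, so the state is entangled.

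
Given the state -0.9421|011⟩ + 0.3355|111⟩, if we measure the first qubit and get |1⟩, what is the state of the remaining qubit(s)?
|11⟩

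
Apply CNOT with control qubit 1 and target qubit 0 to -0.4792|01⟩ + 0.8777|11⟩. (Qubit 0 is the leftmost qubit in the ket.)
0.8777|01⟩ - 0.4792|11⟩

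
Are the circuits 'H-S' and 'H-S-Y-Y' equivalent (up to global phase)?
Yes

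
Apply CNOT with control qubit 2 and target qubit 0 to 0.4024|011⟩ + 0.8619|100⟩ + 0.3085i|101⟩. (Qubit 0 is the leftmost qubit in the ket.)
0.3085i|001⟩ + 0.8619|100⟩ + 0.4024|111⟩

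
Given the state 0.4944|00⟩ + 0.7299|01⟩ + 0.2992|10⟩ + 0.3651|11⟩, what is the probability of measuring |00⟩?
0.2444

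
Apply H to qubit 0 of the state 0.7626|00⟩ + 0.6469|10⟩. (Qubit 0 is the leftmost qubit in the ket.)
0.9967|00⟩ + 0.08181|10⟩

H on qubit 0 mixes each pair of kets that differ only in qubit 0: amplitudes (a, b) of (|…0…⟩, |…1…⟩) become ((a + b)/√2, (a − b)/√2). Kets absent from the input have amplitude 0.
(|00⟩, |10⟩): (a, b) = (0.7626, 0.6469) → (0.9967, 0.08181)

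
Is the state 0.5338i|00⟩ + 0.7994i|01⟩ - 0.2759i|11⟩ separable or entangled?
Entangled

Writing the state as a|00⟩ + b|01⟩ + c|10⟩ + d|11⟩, it is a product state iff ad − bc = 0.
Here (a, b, c, d) = (0.5338i, 0.7994i, 0, -0.2759i): ad − bc = (0.5338i)(-0.2759i) − (0.7994i)(0) = 0.1473 ≠ 0, so the state is entangled.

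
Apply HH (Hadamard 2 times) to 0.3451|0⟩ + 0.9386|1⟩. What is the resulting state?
0.3451|0⟩ + 0.9386|1⟩

H² = I, so an even number of Hadamards cancels: H^2 = I and the state is unchanged.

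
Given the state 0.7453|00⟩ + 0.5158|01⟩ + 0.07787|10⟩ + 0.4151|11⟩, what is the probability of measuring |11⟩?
0.1723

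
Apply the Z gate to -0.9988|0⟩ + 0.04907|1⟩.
-0.9988|0⟩ - 0.04907|1⟩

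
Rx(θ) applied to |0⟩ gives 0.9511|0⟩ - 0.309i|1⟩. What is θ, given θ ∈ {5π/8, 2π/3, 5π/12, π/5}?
π/5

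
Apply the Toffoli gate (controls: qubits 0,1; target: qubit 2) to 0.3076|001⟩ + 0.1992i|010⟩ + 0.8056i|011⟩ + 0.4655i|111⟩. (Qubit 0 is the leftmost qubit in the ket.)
0.3076|001⟩ + 0.1992i|010⟩ + 0.8056i|011⟩ + 0.4655i|110⟩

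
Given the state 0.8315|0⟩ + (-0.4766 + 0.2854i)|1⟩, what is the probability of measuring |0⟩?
0.6914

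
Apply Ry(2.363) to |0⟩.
0.3795|0⟩ + 0.9252|1⟩

Ry(2.363) = [[cos(θ/2), −sin(θ/2)], [sin(θ/2), cos(θ/2)]]; θ = 2.363, cos(θ/2) ≈ 0.379537, sin(θ/2) ≈ 0.925176.
With a = amp(|0⟩) = 1 and b = amp(|1⟩) = 0:
new amp(|0⟩) = (0.379537)·a + (-0.925176)·b = 0.3795
new amp(|1⟩) = (0.925176)·a + (0.379537)·b = 0.9252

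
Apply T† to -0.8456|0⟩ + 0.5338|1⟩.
-0.8456|0⟩ + (0.3775 - 0.3775i)|1⟩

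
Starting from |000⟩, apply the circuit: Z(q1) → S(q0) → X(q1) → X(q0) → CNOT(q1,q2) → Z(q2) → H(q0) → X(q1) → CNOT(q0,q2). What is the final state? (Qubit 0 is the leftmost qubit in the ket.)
-1/√2|001⟩ + 1/√2|100⟩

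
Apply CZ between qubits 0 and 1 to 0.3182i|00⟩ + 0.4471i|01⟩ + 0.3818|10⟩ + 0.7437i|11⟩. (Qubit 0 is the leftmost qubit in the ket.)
0.3182i|00⟩ + 0.4471i|01⟩ + 0.3818|10⟩ - 0.7437i|11⟩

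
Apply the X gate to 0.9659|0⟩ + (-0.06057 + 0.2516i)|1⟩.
(-0.06057 + 0.2516i)|0⟩ + 0.9659|1⟩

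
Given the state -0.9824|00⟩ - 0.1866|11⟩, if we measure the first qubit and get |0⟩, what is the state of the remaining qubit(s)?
-|0⟩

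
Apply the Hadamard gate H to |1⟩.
1/√2|0⟩ - 1/√2|1⟩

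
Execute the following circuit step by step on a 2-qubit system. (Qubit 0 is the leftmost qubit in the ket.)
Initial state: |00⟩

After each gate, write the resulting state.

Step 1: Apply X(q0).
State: |10⟩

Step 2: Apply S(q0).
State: i|10⟩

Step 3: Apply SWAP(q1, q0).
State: i|01⟩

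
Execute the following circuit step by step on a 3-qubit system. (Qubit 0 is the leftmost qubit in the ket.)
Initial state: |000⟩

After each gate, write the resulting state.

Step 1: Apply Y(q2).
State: i|001⟩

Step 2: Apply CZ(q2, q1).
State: i|001⟩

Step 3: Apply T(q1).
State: i|001⟩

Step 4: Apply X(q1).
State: i|011⟩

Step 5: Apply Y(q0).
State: -|111⟩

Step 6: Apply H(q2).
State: -1/√2|110⟩ + 1/√2|111⟩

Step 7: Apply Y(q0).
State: (1/√2)i|010⟩ - (1/√2)i|011⟩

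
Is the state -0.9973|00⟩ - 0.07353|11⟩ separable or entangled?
Entangled

Writing the state as a|00⟩ + b|01⟩ + c|10⟩ + d|11⟩, it is a product state iff ad − bc = 0.
Here (a, b, c, d) = (-0.9973, 0, 0, -0.07353): ad − bc = (-0.9973)(-0.07353) − (0)(0) = 0.07333 ≠ 0, so the state is entangled.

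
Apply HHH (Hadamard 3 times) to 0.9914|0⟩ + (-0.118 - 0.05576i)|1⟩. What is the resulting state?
(0.6176 - 0.03943i)|0⟩ + (0.7845 + 0.03943i)|1⟩

H² = I, so H^3 = H: a single Hadamard. With (a, b) = (0.9914, (-0.118 - 0.05576i)), H gives ((a + b)/√2, (a − b)/√2) = ((0.6176 - 0.03943i), (0.7845 + 0.03943i)).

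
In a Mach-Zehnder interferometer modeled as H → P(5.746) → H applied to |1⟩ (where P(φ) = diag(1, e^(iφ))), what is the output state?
(0.07042 + 0.2559i)|0⟩ + (0.9296 - 0.2559i)|1⟩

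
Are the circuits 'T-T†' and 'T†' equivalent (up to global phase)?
No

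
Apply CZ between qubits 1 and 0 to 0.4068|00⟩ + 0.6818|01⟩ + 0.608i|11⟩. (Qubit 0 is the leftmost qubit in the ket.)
0.4068|00⟩ + 0.6818|01⟩ - 0.608i|11⟩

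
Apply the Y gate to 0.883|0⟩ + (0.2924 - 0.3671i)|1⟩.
(-0.3671 - 0.2924i)|0⟩ + 0.883i|1⟩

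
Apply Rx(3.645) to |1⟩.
-0.9685i|0⟩ - 0.2491|1⟩

Rx(3.645) = [[cos(θ/2), −i·sin(θ/2)], [−i·sin(θ/2), cos(θ/2)]]; θ = 3.645, cos(θ/2) ≈ -0.249054, sin(θ/2) ≈ 0.96849.
With a = amp(|0⟩) = 0 and b = amp(|1⟩) = 1:
new amp(|0⟩) = (-0.249054)·a + (-0.96849i)·b = -0.9685i
new amp(|1⟩) = (-0.96849i)·a + (-0.249054)·b = -0.2491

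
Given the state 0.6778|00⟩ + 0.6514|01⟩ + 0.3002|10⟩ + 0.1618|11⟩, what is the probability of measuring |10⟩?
0.09012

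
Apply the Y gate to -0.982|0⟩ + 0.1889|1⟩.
-0.1889i|0⟩ - 0.982i|1⟩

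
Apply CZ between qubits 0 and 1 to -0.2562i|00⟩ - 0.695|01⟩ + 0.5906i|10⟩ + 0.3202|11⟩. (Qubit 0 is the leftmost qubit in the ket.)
-0.2562i|00⟩ - 0.695|01⟩ + 0.5906i|10⟩ - 0.3202|11⟩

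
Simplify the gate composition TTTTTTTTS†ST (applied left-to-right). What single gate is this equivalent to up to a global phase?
T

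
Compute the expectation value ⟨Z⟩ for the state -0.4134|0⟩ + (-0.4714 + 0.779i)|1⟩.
-0.6582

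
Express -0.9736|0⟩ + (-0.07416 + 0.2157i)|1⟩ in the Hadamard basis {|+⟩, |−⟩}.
(-0.7409 + 0.1525i)|+⟩ + (-0.636 - 0.1525i)|−⟩

With |ψ⟩ = α|0⟩ + β|1⟩, the Hadamard-basis coefficients are ⟨+|ψ⟩ = (α + β)/√2 and ⟨−|ψ⟩ = (α − β)/√2.
Here α = -0.9736, β = (-0.07416 + 0.2157i): (α + β)/√2 = (-0.7409 + 0.1525i), (α − β)/√2 = (-0.636 - 0.1525i).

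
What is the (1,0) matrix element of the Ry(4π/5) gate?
0.9511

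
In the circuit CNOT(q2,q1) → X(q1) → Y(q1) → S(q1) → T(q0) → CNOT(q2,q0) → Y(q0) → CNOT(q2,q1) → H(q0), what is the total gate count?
9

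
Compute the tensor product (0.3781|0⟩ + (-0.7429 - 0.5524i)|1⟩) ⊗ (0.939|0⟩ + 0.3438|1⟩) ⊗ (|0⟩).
0.355|000⟩ + 0.13|010⟩ + (-0.6976 - 0.5187i)|100⟩ + (-0.2554 - 0.1899i)|110⟩

amp(|b₁b₂…⟩) = product of the factor amplitudes for bits b₁, b₂, …; only kets whose every factor amplitude is nonzero survive.
|000⟩: (0.3781)(0.939)(1) = 0.355
|010⟩: (0.3781)(0.3438)(1) = 0.13
|100⟩: (-0.7429 - 0.5524i)(0.939)(1) = (-0.6976 - 0.5187i)
|110⟩: (-0.7429 - 0.5524i)(0.3438)(1) = (-0.2554 - 0.1899i)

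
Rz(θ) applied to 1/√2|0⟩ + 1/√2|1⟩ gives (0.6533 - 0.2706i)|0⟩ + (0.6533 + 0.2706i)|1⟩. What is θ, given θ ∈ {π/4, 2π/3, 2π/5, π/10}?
π/4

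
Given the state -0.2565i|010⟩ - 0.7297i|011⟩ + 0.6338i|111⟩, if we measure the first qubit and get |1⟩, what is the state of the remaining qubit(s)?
i|11⟩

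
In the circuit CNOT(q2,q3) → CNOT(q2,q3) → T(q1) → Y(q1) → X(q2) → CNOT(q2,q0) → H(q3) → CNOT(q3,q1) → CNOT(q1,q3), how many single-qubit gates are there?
4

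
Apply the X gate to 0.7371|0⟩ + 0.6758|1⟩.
0.6758|0⟩ + 0.7371|1⟩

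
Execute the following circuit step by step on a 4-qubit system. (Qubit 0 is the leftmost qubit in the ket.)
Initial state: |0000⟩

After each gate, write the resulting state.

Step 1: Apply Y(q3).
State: i|0001⟩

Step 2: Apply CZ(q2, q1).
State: i|0001⟩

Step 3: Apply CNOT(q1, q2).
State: i|0001⟩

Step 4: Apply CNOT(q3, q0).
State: i|1001⟩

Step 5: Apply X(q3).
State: i|1000⟩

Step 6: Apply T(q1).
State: i|1000⟩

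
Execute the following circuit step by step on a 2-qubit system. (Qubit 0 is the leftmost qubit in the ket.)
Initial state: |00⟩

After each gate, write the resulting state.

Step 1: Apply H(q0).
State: 1/√2|00⟩ + 1/√2|10⟩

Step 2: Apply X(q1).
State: 1/√2|01⟩ + 1/√2|11⟩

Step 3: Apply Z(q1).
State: -1/√2|01⟩ - 1/√2|11⟩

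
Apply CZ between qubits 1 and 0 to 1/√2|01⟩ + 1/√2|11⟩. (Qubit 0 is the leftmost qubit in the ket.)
1/√2|01⟩ - 1/√2|11⟩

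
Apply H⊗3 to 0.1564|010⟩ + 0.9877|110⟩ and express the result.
0.4045|000⟩ + 0.4045|001⟩ - 0.4045|010⟩ - 0.4045|011⟩ - 0.2939|100⟩ - 0.2939|101⟩ + 0.2939|110⟩ + 0.2939|111⟩

H⊗3 gives amp(|y⟩) = (1/2√2) Σ_x (−1)^(x·y) amp(|x⟩), where x·y is the number of positions in which both x and y have a 1.
|000⟩: (0.1564 + 0.9877)/(2√2) = 0.4045
|001⟩: (0.1564 + 0.9877)/(2√2) = 0.4045
|010⟩: (-0.1564 - 0.9877)/(2√2) = -0.4045
|011⟩: (-0.1564 - 0.9877)/(2√2) = -0.4045
|100⟩: (0.1564 - 0.9877)/(2√2) = -0.2939
|101⟩: (0.1564 - 0.9877)/(2√2) = -0.2939
|110⟩: (-0.1564 + 0.9877)/(2√2) = 0.2939
|111⟩: (-0.1564 + 0.9877)/(2√2) = 0.2939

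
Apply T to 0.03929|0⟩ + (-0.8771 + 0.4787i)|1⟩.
0.03929|0⟩ + (-0.9587 - 0.2817i)|1⟩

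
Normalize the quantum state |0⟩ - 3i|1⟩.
0.3162|0⟩ - 0.9487i|1⟩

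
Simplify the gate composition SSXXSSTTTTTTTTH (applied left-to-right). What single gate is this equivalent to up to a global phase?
H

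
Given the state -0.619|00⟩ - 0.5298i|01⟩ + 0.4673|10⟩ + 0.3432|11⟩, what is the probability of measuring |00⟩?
0.3832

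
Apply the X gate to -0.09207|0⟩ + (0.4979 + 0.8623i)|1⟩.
(0.4979 + 0.8623i)|0⟩ - 0.09207|1⟩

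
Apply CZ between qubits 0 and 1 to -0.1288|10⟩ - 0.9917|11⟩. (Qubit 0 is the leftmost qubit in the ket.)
-0.1288|10⟩ + 0.9917|11⟩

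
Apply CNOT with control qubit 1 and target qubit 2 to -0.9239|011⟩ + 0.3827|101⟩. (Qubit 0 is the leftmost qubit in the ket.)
-0.9239|010⟩ + 0.3827|101⟩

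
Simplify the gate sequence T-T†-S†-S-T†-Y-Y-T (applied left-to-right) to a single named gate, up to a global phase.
I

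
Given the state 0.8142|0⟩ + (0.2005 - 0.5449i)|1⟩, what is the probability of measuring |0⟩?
0.6629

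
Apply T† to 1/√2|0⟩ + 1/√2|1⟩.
1/√2|0⟩ + (1/2 - (1/2)i)|1⟩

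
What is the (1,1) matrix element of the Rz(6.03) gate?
(-0.992 + 0.1263i)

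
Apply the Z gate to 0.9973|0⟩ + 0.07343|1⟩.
0.9973|0⟩ - 0.07343|1⟩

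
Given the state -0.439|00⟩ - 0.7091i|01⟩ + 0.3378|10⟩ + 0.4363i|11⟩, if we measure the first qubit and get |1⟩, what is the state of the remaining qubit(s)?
0.6122|0⟩ + 0.7907i|1⟩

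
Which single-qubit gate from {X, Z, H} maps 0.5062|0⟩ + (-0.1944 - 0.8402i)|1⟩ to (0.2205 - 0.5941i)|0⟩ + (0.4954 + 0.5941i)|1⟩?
H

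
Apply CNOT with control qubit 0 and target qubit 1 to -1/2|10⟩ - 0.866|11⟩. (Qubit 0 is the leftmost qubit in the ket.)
-0.866|10⟩ - 1/2|11⟩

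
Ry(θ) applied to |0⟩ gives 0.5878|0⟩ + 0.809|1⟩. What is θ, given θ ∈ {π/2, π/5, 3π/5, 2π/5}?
3π/5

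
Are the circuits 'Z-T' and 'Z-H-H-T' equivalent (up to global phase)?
Yes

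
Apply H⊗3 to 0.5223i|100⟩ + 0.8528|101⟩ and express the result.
(0.3015 + 0.1847i)|000⟩ + (-0.3015 + 0.1847i)|001⟩ + (0.3015 + 0.1847i)|010⟩ + (-0.3015 + 0.1847i)|011⟩ + (-0.3015 - 0.1847i)|100⟩ + (0.3015 - 0.1847i)|101⟩ + (-0.3015 - 0.1847i)|110⟩ + (0.3015 - 0.1847i)|111⟩

H⊗3 gives amp(|y⟩) = (1/2√2) Σ_x (−1)^(x·y) amp(|x⟩), where x·y is the number of positions in which both x and y have a 1.
|000⟩: (0.5223i + 0.8528)/(2√2) = (0.3015 + 0.1847i)
|001⟩: (0.5223i - 0.8528)/(2√2) = (-0.3015 + 0.1847i)
|010⟩: (0.5223i + 0.8528)/(2√2) = (0.3015 + 0.1847i)
|011⟩: (0.5223i - 0.8528)/(2√2) = (-0.3015 + 0.1847i)
|100⟩: (-0.5223i - 0.8528)/(2√2) = (-0.3015 - 0.1847i)
|101⟩: (-0.5223i + 0.8528)/(2√2) = (0.3015 - 0.1847i)
|110⟩: (-0.5223i - 0.8528)/(2√2) = (-0.3015 - 0.1847i)
|111⟩: (-0.5223i + 0.8528)/(2√2) = (0.3015 - 0.1847i)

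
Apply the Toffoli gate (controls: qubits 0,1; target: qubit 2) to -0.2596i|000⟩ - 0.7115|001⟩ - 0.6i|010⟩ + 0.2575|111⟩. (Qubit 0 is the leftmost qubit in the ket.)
-0.2596i|000⟩ - 0.7115|001⟩ - 0.6i|010⟩ + 0.2575|110⟩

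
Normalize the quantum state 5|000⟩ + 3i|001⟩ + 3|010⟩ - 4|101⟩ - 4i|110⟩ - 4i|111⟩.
0.5241|000⟩ + 0.3145i|001⟩ + 0.3145|010⟩ - 0.4193|101⟩ - 0.4193i|110⟩ - 0.4193i|111⟩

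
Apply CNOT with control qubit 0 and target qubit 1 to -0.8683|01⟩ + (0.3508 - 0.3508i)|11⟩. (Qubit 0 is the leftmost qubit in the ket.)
-0.8683|01⟩ + (0.3508 - 0.3508i)|10⟩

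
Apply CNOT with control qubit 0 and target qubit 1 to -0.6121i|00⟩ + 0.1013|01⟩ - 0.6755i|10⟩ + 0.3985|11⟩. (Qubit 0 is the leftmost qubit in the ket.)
-0.6121i|00⟩ + 0.1013|01⟩ + 0.3985|10⟩ - 0.6755i|11⟩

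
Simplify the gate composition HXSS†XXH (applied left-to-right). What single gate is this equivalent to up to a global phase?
Z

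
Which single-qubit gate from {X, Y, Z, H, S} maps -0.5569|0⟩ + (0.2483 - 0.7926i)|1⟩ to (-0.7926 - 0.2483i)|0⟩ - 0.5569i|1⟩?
Y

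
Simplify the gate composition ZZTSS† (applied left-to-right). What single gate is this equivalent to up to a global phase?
T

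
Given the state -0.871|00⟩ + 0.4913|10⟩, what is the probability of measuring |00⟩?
0.7586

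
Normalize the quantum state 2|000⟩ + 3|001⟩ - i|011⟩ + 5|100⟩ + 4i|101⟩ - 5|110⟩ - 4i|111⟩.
0.2041|000⟩ + 0.3062|001⟩ - 0.1021i|011⟩ + 0.5103|100⟩ + (1/√6)i|101⟩ - 0.5103|110⟩ - (1/√6)i|111⟩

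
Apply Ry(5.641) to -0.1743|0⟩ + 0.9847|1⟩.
-0.1454|0⟩ - 0.9894|1⟩

Ry(5.641) = [[cos(θ/2), −sin(θ/2)], [sin(θ/2), cos(θ/2)]]; θ = 5.641, cos(θ/2) ≈ -0.948891, sin(θ/2) ≈ 0.315604.
With a = amp(|0⟩) = -0.1743 and b = amp(|1⟩) = 0.9847:
new amp(|0⟩) = (-0.948891)·a + (-0.315604)·b = -0.1454
new amp(|1⟩) = (0.315604)·a + (-0.948891)·b = -0.9894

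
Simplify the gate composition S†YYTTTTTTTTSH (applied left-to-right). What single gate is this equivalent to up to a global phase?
H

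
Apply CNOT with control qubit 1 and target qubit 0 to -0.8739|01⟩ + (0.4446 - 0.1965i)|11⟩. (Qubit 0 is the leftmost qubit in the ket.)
(0.4446 - 0.1965i)|01⟩ - 0.8739|11⟩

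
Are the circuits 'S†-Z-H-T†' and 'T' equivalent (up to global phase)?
No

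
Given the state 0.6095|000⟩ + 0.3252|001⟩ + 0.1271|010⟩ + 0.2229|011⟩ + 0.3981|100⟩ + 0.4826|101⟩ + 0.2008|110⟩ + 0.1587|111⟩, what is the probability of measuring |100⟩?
0.1585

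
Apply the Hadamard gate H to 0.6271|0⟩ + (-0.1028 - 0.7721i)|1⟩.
(0.3707 - 0.546i)|0⟩ + (0.5161 + 0.546i)|1⟩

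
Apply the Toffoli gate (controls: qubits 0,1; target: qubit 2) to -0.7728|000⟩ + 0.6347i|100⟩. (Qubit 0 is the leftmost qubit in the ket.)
-0.7728|000⟩ + 0.6347i|100⟩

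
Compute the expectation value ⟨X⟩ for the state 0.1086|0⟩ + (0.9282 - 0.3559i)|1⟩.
0.2016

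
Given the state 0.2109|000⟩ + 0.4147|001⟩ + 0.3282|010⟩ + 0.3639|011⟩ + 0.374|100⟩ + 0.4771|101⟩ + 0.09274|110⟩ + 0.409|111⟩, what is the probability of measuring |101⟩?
0.2276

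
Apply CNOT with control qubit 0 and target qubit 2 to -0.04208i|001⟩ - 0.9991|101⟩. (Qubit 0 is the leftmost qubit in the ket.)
-0.04208i|001⟩ - 0.9991|100⟩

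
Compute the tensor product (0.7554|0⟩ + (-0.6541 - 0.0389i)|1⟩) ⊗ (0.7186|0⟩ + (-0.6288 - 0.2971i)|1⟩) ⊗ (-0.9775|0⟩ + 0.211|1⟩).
-0.5306|000⟩ + 0.1145|001⟩ + (0.4643 + 0.2194i)|010⟩ + (-0.1002 - 0.04735i)|011⟩ + (0.4595 + 0.02732i)|100⟩ + (-0.09918 - 0.005898i)|101⟩ + (-0.3907 - 0.2139i)|110⟩ + (0.08435 + 0.04617i)|111⟩

amp(|b₁b₂…⟩) = product of the factor amplitudes for bits b₁, b₂, …; only kets whose every factor amplitude is nonzero survive.
|000⟩: (0.7554)(0.7186)(-0.9775) = -0.5306
|001⟩: (0.7554)(0.7186)(0.211) = 0.1145
|010⟩: (0.7554)(-0.6288 - 0.2971i)(-0.9775) = (0.4643 + 0.2194i)
|011⟩: (0.7554)(-0.6288 - 0.2971i)(0.211) = (-0.1002 - 0.04735i)
|100⟩: (-0.6541 - 0.0389i)(0.7186)(-0.9775) = (0.4595 + 0.02732i)
|101⟩: (-0.6541 - 0.0389i)(0.7186)(0.211) = (-0.09918 - 0.005898i)
|110⟩: (-0.6541 - 0.0389i)(-0.6288 - 0.2971i)(-0.9775) = (-0.3907 - 0.2139i)
|111⟩: (-0.6541 - 0.0389i)(-0.6288 - 0.2971i)(0.211) = (0.08435 + 0.04617i)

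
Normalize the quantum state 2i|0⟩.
i|0⟩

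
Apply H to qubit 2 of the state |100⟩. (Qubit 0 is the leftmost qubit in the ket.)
1/√2|100⟩ + 1/√2|101⟩

H on qubit 2 mixes each pair of kets that differ only in qubit 2: amplitudes (a, b) of (|…0…⟩, |…1…⟩) become ((a + b)/√2, (a − b)/√2). Kets absent from the input have amplitude 0.
(|100⟩, |101⟩): (a, b) = (1, 0) → (1/√2, 1/√2)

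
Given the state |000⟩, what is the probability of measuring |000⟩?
1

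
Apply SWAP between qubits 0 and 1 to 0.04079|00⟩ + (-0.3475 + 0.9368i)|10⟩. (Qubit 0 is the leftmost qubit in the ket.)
0.04079|00⟩ + (-0.3475 + 0.9368i)|01⟩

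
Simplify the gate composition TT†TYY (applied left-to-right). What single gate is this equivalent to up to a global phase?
T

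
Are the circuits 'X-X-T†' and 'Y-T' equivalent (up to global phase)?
No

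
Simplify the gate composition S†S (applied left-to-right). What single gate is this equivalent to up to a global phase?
I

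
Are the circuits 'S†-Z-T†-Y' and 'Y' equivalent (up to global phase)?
No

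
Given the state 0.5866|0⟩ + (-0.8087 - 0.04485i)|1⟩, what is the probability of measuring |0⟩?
0.3441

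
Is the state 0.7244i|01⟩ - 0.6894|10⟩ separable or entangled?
Entangled

Writing the state as a|00⟩ + b|01⟩ + c|10⟩ + d|11⟩, it is a product state iff ad − bc = 0.
Here (a, b, c, d) = (0, 0.7244i, -0.6894, 0): ad − bc = (0)(0) − (0.7244i)(-0.6894) = 0.4994i ≠ 0, so the state is entangled.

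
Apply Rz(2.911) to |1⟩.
(0.115 + 0.9934i)|1⟩

Rz(2.911) = [[e^(−iθ/2), 0], [0, e^(iθ/2)]] with e^(±iθ/2) = cos(θ/2) ± i·sin(θ/2); θ = 2.911, cos(θ/2) ≈ 0.115041, sin(θ/2) ≈ 0.993361.
With a = amp(|0⟩) = 0 and b = amp(|1⟩) = 1:
new amp(|0⟩) = (0.115041 - 0.993361i)·a = 0
new amp(|1⟩) = (0.115041 + 0.993361i)·b = (0.115 + 0.9934i)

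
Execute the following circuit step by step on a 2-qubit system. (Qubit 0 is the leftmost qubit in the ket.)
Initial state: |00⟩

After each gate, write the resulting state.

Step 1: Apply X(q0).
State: |10⟩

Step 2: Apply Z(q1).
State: |10⟩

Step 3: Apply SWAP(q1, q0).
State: |01⟩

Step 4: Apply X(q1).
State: |00⟩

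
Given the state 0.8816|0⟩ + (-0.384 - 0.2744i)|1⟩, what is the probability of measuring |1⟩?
0.2228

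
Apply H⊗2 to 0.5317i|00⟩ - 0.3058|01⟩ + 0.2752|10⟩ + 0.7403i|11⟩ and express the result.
(-0.0153 + 0.636i)|00⟩ + (0.2905 - 0.1043i)|01⟩ + (-0.2905 - 0.1043i)|10⟩ + (0.0153 + 0.636i)|11⟩

H⊗2 gives amp(|y⟩) = (1/2) Σ_x (−1)^(x·y) amp(|x⟩), where x·y is the number of positions in which both x and y have a 1.
|00⟩: (0.5317i - 0.3058 + 0.2752 + 0.7403i)/2 = (-0.0153 + 0.636i)
|01⟩: (0.5317i + 0.3058 + 0.2752 - 0.7403i)/2 = (0.2905 - 0.1043i)
|10⟩: (0.5317i - 0.3058 - 0.2752 - 0.7403i)/2 = (-0.2905 - 0.1043i)
|11⟩: (0.5317i + 0.3058 - 0.2752 + 0.7403i)/2 = (0.0153 + 0.636i)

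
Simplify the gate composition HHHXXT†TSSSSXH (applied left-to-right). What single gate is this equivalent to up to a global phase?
Z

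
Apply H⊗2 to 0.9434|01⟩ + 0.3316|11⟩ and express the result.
0.6375|00⟩ - 0.6375|01⟩ + 0.3059|10⟩ - 0.3059|11⟩

H⊗2 gives amp(|y⟩) = (1/2) Σ_x (−1)^(x·y) amp(|x⟩), where x·y is the number of positions in which both x and y have a 1.
|00⟩: (0.9434 + 0.3316)/2 = 0.6375
|01⟩: (-0.9434 - 0.3316)/2 = -0.6375
|10⟩: (0.9434 - 0.3316)/2 = 0.3059
|11⟩: (-0.9434 + 0.3316)/2 = -0.3059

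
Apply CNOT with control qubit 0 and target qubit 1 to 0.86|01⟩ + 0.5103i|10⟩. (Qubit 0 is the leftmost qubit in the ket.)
0.86|01⟩ + 0.5103i|11⟩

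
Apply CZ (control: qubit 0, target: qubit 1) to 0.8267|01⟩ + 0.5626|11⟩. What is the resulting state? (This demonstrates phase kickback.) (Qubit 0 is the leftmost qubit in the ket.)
0.8267|01⟩ - 0.5626|11⟩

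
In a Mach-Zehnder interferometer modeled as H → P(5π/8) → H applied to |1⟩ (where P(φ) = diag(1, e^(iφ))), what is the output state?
(0.6913 - 0.4619i)|0⟩ + (0.3087 + 0.4619i)|1⟩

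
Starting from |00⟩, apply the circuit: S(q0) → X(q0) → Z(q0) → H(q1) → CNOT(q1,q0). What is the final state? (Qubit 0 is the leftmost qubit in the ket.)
-1/√2|01⟩ - 1/√2|10⟩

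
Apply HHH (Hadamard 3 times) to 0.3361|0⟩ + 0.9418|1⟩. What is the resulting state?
0.9036|0⟩ - 0.4283|1⟩

H² = I, so H^3 = H: a single Hadamard. With (a, b) = (0.3361, 0.9418), H gives ((a + b)/√2, (a − b)/√2) = (0.9036, -0.4283).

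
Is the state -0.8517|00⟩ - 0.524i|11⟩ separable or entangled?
Entangled

Writing the state as a|00⟩ + b|01⟩ + c|10⟩ + d|11⟩, it is a product state iff ad − bc = 0.
Here (a, b, c, d) = (-0.8517, 0, 0, -0.524i): ad − bc = (-0.8517)(-0.524i) − (0)(0) = 0.4463i ≠ 0, so the state is entangled.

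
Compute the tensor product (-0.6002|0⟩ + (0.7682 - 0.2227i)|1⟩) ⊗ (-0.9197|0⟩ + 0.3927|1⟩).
0.552|00⟩ - 0.2357|01⟩ + (-0.7065 + 0.2048i)|10⟩ + (0.3017 - 0.08745i)|11⟩

amp(|b₁b₂…⟩) = product of the factor amplitudes for bits b₁, b₂, …; only kets whose every factor amplitude is nonzero survive.
|00⟩: (-0.6002)(-0.9197) = 0.552
|01⟩: (-0.6002)(0.3927) = -0.2357
|10⟩: (0.7682 - 0.2227i)(-0.9197) = (-0.7065 + 0.2048i)
|11⟩: (0.7682 - 0.2227i)(0.3927) = (0.3017 - 0.08745i)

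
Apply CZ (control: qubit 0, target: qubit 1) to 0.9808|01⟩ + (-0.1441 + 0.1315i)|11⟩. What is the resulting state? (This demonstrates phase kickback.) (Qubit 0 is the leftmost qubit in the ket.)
0.9808|01⟩ + (0.1441 - 0.1315i)|11⟩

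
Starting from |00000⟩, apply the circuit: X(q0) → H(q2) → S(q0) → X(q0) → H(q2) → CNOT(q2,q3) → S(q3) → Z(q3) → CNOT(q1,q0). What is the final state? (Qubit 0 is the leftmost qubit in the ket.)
i|00000⟩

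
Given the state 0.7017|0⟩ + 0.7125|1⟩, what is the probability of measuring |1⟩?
0.5077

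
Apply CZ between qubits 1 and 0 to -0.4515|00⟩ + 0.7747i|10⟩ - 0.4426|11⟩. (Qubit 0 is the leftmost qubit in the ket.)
-0.4515|00⟩ + 0.7747i|10⟩ + 0.4426|11⟩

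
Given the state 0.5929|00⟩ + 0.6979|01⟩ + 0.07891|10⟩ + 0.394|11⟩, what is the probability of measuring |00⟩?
0.3515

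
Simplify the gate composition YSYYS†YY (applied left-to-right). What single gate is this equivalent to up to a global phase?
Y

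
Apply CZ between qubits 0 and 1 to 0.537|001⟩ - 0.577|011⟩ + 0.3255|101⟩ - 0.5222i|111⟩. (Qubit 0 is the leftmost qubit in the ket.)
0.537|001⟩ - 0.577|011⟩ + 0.3255|101⟩ + 0.5222i|111⟩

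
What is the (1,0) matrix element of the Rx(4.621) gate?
-0.7387i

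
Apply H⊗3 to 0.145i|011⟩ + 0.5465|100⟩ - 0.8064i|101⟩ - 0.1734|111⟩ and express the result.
(0.1319 - 0.2338i)|000⟩ + (0.2545 + 0.2338i)|001⟩ + (0.2545 - 0.3364i)|010⟩ + (0.1319 + 0.3364i)|011⟩ + (-0.1319 + 0.3364i)|100⟩ + (-0.2545 - 0.3364i)|101⟩ + (-0.2545 + 0.2338i)|110⟩ + (-0.1319 - 0.2338i)|111⟩

H⊗3 gives amp(|y⟩) = (1/2√2) Σ_x (−1)^(x·y) amp(|x⟩), where x·y is the number of positions in which both x and y have a 1.
|000⟩: (0.145i + 0.5465 - 0.8064i - 0.1734)/(2√2) = (0.1319 - 0.2338i)
|001⟩: (-0.145i + 0.5465 + 0.8064i + 0.1734)/(2√2) = (0.2545 + 0.2338i)
|010⟩: (-0.145i + 0.5465 - 0.8064i + 0.1734)/(2√2) = (0.2545 - 0.3364i)
|011⟩: (0.145i + 0.5465 + 0.8064i - 0.1734)/(2√2) = (0.1319 + 0.3364i)
|100⟩: (0.145i - 0.5465 + 0.8064i + 0.1734)/(2√2) = (-0.1319 + 0.3364i)
|101⟩: (-0.145i - 0.5465 - 0.8064i - 0.1734)/(2√2) = (-0.2545 - 0.3364i)
|110⟩: (-0.145i - 0.5465 + 0.8064i - 0.1734)/(2√2) = (-0.2545 + 0.2338i)
|111⟩: (0.145i - 0.5465 - 0.8064i + 0.1734)/(2√2) = (-0.1319 - 0.2338i)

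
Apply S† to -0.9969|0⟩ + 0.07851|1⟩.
-0.9969|0⟩ - 0.07851i|1⟩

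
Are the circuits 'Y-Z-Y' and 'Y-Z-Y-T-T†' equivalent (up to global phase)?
Yes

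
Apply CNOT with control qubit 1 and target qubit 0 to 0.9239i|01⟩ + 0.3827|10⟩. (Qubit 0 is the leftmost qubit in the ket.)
0.3827|10⟩ + 0.9239i|11⟩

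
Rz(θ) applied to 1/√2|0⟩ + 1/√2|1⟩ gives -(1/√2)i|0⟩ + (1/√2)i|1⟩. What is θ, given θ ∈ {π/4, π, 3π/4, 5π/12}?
π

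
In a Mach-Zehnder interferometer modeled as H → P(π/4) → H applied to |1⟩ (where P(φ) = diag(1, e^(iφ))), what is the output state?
(0.1464 - (1/√8)i)|0⟩ + (0.8536 + (1/√8)i)|1⟩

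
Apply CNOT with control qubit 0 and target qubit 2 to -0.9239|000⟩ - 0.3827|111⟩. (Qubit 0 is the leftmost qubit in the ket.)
-0.9239|000⟩ - 0.3827|110⟩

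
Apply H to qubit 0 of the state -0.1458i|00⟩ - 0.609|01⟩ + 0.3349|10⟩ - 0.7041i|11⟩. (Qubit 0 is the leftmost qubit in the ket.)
(0.2368 - 0.1031i)|00⟩ + (-0.4306 - 0.4979i)|01⟩ + (-0.2368 - 0.1031i)|10⟩ + (-0.4306 + 0.4979i)|11⟩

H on qubit 0 mixes each pair of kets that differ only in qubit 0: amplitudes (a, b) of (|…0…⟩, |…1…⟩) become ((a + b)/√2, (a − b)/√2). Kets absent from the input have amplitude 0.
(|00⟩, |10⟩): (a, b) = (-0.1458i, 0.3349) → ((0.2368 - 0.1031i), (-0.2368 - 0.1031i))
(|01⟩, |11⟩): (a, b) = (-0.609, -0.7041i) → ((-0.4306 - 0.4979i), (-0.4306 + 0.4979i))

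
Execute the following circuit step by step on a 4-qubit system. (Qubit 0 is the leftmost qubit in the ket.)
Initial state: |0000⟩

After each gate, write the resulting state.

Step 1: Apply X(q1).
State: |0100⟩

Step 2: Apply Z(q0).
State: |0100⟩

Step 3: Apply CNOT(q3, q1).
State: |0100⟩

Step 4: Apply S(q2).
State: |0100⟩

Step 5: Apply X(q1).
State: |0000⟩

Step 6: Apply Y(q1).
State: i|0100⟩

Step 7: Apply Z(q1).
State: -i|0100⟩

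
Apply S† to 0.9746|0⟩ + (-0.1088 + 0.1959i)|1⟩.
0.9746|0⟩ + (0.1959 + 0.1088i)|1⟩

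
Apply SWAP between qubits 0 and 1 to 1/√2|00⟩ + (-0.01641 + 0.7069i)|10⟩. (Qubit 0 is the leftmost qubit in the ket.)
1/√2|00⟩ + (-0.01641 + 0.7069i)|01⟩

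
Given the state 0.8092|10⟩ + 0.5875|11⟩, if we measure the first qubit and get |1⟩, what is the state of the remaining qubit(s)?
0.8092|0⟩ + 0.5875|1⟩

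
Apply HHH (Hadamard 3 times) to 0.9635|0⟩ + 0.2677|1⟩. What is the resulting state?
0.8706|0⟩ + 0.492|1⟩

H² = I, so H^3 = H: a single Hadamard. With (a, b) = (0.9635, 0.2677), H gives ((a + b)/√2, (a − b)/√2) = (0.8706, 0.492).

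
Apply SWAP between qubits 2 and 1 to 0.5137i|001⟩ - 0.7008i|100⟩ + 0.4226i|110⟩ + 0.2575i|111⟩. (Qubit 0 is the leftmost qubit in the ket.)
0.5137i|010⟩ - 0.7008i|100⟩ + 0.4226i|101⟩ + 0.2575i|111⟩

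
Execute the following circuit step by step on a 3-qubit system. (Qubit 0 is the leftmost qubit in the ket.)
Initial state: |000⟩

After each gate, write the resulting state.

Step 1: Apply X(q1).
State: |010⟩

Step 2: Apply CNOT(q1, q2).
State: |011⟩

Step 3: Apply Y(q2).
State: -i|010⟩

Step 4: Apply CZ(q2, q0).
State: -i|010⟩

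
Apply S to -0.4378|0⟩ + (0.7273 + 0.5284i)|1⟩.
-0.4378|0⟩ + (-0.5284 + 0.7273i)|1⟩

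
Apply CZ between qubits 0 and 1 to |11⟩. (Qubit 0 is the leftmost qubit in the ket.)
-|11⟩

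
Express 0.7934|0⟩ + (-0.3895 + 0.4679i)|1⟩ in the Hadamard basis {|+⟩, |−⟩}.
(0.2856 + 0.3309i)|+⟩ + (0.8364 - 0.3309i)|−⟩

With |ψ⟩ = α|0⟩ + β|1⟩, the Hadamard-basis coefficients are ⟨+|ψ⟩ = (α + β)/√2 and ⟨−|ψ⟩ = (α − β)/√2.
Here α = 0.7934, β = (-0.3895 + 0.4679i): (α + β)/√2 = (0.2856 + 0.3309i), (α − β)/√2 = (0.8364 - 0.3309i).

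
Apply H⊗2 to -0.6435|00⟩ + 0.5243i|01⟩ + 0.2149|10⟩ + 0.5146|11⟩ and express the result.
(0.043 + 0.2622i)|00⟩ + (-0.4716 - 0.2622i)|01⟩ + (-0.6865 + 0.2622i)|10⟩ + (-0.1719 - 0.2622i)|11⟩

H⊗2 gives amp(|y⟩) = (1/2) Σ_x (−1)^(x·y) amp(|x⟩), where x·y is the number of positions in which both x and y have a 1.
|00⟩: (-0.6435 + 0.5243i + 0.2149 + 0.5146)/2 = (0.043 + 0.2622i)
|01⟩: (-0.6435 - 0.5243i + 0.2149 - 0.5146)/2 = (-0.4716 - 0.2622i)
|10⟩: (-0.6435 + 0.5243i - 0.2149 - 0.5146)/2 = (-0.6865 + 0.2622i)
|11⟩: (-0.6435 - 0.5243i - 0.2149 + 0.5146)/2 = (-0.1719 - 0.2622i)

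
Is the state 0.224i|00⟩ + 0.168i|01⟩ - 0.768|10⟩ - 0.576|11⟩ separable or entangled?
Separable

Writing the state as a|00⟩ + b|01⟩ + c|10⟩ + d|11⟩, it is a product state iff ad − bc = 0.
Here (a, b, c, d) = (0.224i, 0.168i, -0.768, -0.576): ad − bc = (0.224i)(-0.576) − (0.168i)(-0.768) = 0, so the state is separable.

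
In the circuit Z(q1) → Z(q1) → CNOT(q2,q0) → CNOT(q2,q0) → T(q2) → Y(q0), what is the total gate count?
6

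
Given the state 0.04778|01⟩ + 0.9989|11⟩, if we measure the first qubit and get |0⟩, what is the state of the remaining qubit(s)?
|1⟩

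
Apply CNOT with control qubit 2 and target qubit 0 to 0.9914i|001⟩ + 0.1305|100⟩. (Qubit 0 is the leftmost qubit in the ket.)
0.1305|100⟩ + 0.9914i|101⟩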